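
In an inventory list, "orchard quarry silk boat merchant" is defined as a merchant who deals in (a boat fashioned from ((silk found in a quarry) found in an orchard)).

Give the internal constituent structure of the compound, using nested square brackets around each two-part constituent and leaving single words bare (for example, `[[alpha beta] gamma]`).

Overall it is a kind of merchant; the modifier is "orchard quarry silk boat".
Within "orchard quarry silk boat", the head is "boat" and the modifier is "orchard quarry silk".
Within "orchard quarry silk", the head is "silk" (specifically "quarry silk") and the modifier is "orchard".
Within "quarry silk", the head is "silk" and the modifier is "quarry".
Putting it together: [[[orchard [quarry silk]] boat] merchant].

[[[orchard [quarry silk]] boat] merchant]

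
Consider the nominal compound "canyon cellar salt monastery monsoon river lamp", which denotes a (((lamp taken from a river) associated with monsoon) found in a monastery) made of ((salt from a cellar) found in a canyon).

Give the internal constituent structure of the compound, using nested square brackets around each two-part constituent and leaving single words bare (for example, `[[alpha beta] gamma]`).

[[canyon [cellar salt]] [monastery [monsoon [river lamp]]]]

At the top level: head "lamp" (specifically "monastery monsoon river lamp"); modifier "canyon cellar salt".
Within "canyon cellar salt", the head is "salt" (specifically "cellar salt") and the modifier is "canyon".
Within "cellar salt", the head is "salt" and the modifier is "cellar".
Within "monastery monsoon river lamp", the head is "lamp" (specifically "monsoon river lamp") and the modifier is "monastery".
Within "monsoon river lamp", the head is "lamp" (specifically "river lamp") and the modifier is "monsoon".
Within "river lamp", the head is "lamp" and the modifier is "river".
Putting it together: [[canyon [cellar salt]] [monastery [monsoon [river lamp]]]].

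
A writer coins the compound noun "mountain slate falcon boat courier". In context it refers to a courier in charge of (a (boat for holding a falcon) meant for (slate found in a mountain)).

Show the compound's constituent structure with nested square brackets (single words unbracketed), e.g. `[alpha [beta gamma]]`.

[[[mountain slate] [falcon boat]] courier]

At the top level: head "courier"; modifier "mountain slate falcon boat".
"mountain slate falcon boat" → head "boat" (specifically "falcon boat"), modifier "mountain slate".
"mountain slate" → head "slate", modifier "mountain".
"falcon boat" → head "boat", modifier "falcon".
Putting it together: [[[mountain slate] [falcon boat]] courier].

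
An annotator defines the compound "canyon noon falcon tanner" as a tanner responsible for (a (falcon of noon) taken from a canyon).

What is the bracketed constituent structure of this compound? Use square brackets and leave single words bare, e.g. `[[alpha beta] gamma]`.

Overall it is a kind of tanner; the modifier is "canyon noon falcon".
"canyon noon falcon" → head "falcon" (specifically "noon falcon"), modifier "canyon".
"noon falcon" → head "falcon", modifier "noon".
Assembled: [[canyon [noon falcon]] tanner].

[[canyon [noon falcon]] tanner]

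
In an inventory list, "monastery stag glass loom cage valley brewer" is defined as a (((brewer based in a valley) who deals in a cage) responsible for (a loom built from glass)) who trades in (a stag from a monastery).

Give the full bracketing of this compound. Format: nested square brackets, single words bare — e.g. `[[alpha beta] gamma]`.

[[monastery stag] [[glass loom] [cage [valley brewer]]]]

Overall it is a kind of brewer (specifically "glass loom cage valley brewer"); the modifier is "monastery stag".
"monastery stag" → head "stag", modifier "monastery".
"glass loom cage valley brewer" → head "brewer" (specifically "cage valley brewer"), modifier "glass loom".
"glass loom" → head "loom", modifier "glass".
"cage valley brewer" → head "brewer" (specifically "valley brewer"), modifier "cage".
"valley brewer" → head "brewer", modifier "valley".
Assembled: [[monastery stag] [[glass loom] [cage [valley brewer]]]].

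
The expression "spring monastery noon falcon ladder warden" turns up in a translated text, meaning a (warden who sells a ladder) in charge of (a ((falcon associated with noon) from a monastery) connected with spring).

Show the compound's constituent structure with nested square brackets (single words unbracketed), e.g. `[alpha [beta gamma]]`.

Overall it is a kind of warden (specifically "ladder warden"); the modifier is "spring monastery noon falcon".
Within "spring monastery noon falcon", the head is "falcon" (specifically "monastery noon falcon") and the modifier is "spring".
Within "monastery noon falcon", the head is "falcon" (specifically "noon falcon") and the modifier is "monastery".
Within "noon falcon", the head is "falcon" and the modifier is "noon".
Within "ladder warden", the head is "warden" and the modifier is "ladder".
Putting it together: [[spring [monastery [noon falcon]]] [ladder warden]].

[[spring [monastery [noon falcon]]] [ladder warden]]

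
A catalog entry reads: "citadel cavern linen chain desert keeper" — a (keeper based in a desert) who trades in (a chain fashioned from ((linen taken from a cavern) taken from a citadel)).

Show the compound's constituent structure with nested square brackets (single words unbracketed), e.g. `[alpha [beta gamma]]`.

[[[citadel [cavern linen]] chain] [desert keeper]]

At the top level: head "keeper" (specifically "desert keeper"); modifier "citadel cavern linen chain".
Inside "citadel cavern linen chain": head "chain", modifier "citadel cavern linen".
Inside "citadel cavern linen": head "linen" (specifically "cavern linen"), modifier "citadel".
Inside "cavern linen": head "linen", modifier "cavern".
Inside "desert keeper": head "keeper", modifier "desert".
So the structure is [[[citadel [cavern linen]] chain] [desert keeper]].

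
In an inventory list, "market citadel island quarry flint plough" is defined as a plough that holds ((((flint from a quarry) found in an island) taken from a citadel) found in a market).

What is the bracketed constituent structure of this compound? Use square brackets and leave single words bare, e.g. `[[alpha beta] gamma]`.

[[market [citadel [island [quarry flint]]]] plough]

Overall it is a kind of plough; the modifier is "market citadel island quarry flint".
Inside "market citadel island quarry flint": head "flint" (specifically "citadel island quarry flint"), modifier "market".
Inside "citadel island quarry flint": head "flint" (specifically "island quarry flint"), modifier "citadel".
Inside "island quarry flint": head "flint" (specifically "quarry flint"), modifier "island".
Inside "quarry flint": head "flint", modifier "quarry".
Putting it together: [[market [citadel [island [quarry flint]]]] plough].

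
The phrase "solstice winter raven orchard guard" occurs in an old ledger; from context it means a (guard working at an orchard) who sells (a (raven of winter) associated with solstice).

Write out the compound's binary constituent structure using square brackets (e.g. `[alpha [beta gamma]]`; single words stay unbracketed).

Whole compound: head "guard" (specifically "orchard guard"), modifier "solstice winter raven".
"solstice winter raven" → head "raven" (specifically "winter raven"), modifier "solstice".
"winter raven" → head "raven", modifier "winter".
"orchard guard" → head "guard", modifier "orchard".
So the structure is [[solstice [winter raven]] [orchard guard]].

[[solstice [winter raven]] [orchard guard]]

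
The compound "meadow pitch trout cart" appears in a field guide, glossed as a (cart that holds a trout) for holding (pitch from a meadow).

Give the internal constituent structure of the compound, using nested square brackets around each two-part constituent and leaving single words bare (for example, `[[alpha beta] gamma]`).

[[meadow pitch] [trout cart]]

Overall it is a kind of cart (specifically "trout cart"); the modifier is "meadow pitch".
Inside "meadow pitch": head "pitch", modifier "meadow".
Inside "trout cart": head "cart", modifier "trout".
So the structure is [[meadow pitch] [trout cart]].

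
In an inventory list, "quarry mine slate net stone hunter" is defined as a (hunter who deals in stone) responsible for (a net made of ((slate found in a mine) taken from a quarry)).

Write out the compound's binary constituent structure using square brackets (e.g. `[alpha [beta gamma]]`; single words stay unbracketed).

[[[quarry [mine slate]] net] [stone hunter]]

Whole compound: head "hunter" (specifically "stone hunter"), modifier "quarry mine slate net".
Within "quarry mine slate net", the head is "net" and the modifier is "quarry mine slate".
Within "quarry mine slate", the head is "slate" (specifically "mine slate") and the modifier is "quarry".
Within "mine slate", the head is "slate" and the modifier is "mine".
Within "stone hunter", the head is "hunter" and the modifier is "stone".
So the structure is [[[quarry [mine slate]] net] [stone hunter]].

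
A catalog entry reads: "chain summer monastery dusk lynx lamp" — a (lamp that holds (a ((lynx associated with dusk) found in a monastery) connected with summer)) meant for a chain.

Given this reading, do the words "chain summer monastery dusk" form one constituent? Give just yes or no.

The top-level split is [chain] [summer monastery dusk lynx lamp]; the full structure is [chain [[summer [monastery [dusk lynx]]] lamp]].
"chain summer monastery dusk" straddles a constituent boundary, so it is not a single unit.

no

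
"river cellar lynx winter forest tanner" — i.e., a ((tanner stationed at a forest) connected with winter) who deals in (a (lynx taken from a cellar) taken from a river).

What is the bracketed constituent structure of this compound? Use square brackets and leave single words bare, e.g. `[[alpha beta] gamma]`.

[[river [cellar lynx]] [winter [forest tanner]]]

Overall it is a kind of tanner (specifically "winter forest tanner"); the modifier is "river cellar lynx".
Inside "river cellar lynx": head "lynx" (specifically "cellar lynx"), modifier "river".
Inside "cellar lynx": head "lynx", modifier "cellar".
Inside "winter forest tanner": head "tanner" (specifically "forest tanner"), modifier "winter".
Inside "forest tanner": head "tanner", modifier "forest".
So the structure is [[river [cellar lynx]] [winter [forest tanner]]].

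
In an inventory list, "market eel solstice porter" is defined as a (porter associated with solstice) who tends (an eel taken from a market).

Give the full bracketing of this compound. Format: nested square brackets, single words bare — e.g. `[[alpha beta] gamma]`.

[[market eel] [solstice porter]]

At the top level: head "porter" (specifically "solstice porter"); modifier "market eel".
Inside "market eel": head "eel", modifier "market".
Inside "solstice porter": head "porter", modifier "solstice".
Putting it together: [[market eel] [solstice porter]].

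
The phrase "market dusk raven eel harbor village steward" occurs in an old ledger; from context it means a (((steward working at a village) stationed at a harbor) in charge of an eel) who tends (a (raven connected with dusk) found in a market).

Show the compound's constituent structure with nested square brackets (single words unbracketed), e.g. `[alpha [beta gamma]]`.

[[market [dusk raven]] [eel [harbor [village steward]]]]

The outermost head in the paraphrase is "steward" (specifically "eel harbor village steward"), modified by "market dusk raven".
"market dusk raven" → head "raven" (specifically "dusk raven"), modifier "market".
"dusk raven" → head "raven", modifier "dusk".
"eel harbor village steward" → head "steward" (specifically "harbor village steward"), modifier "eel".
"harbor village steward" → head "steward" (specifically "village steward"), modifier "harbor".
"village steward" → head "steward", modifier "village".
So the structure is [[market [dusk raven]] [eel [harbor [village steward]]]].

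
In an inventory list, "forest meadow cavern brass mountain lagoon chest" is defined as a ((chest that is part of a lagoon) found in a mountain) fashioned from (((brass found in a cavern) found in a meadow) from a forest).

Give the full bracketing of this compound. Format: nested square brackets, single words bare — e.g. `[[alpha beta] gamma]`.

[[forest [meadow [cavern brass]]] [mountain [lagoon chest]]]

Whole compound: head "chest" (specifically "mountain lagoon chest"), modifier "forest meadow cavern brass".
Inside "forest meadow cavern brass": head "brass" (specifically "meadow cavern brass"), modifier "forest".
Inside "meadow cavern brass": head "brass" (specifically "cavern brass"), modifier "meadow".
Inside "cavern brass": head "brass", modifier "cavern".
Inside "mountain lagoon chest": head "chest" (specifically "lagoon chest"), modifier "mountain".
Inside "lagoon chest": head "chest", modifier "lagoon".
Assembled: [[forest [meadow [cavern brass]]] [mountain [lagoon chest]]].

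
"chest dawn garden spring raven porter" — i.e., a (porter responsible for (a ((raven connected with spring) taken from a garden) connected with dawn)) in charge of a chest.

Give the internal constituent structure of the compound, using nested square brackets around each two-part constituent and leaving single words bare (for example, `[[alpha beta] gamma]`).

[chest [[dawn [garden [spring raven]]] porter]]

At the top level: head "porter" (specifically "dawn garden spring raven porter"); modifier "chest".
"dawn garden spring raven porter" → head "porter", modifier "dawn garden spring raven".
"dawn garden spring raven" → head "raven" (specifically "garden spring raven"), modifier "dawn".
"garden spring raven" → head "raven" (specifically "spring raven"), modifier "garden".
"spring raven" → head "raven", modifier "spring".
Putting it together: [chest [[dawn [garden [spring raven]]] porter]].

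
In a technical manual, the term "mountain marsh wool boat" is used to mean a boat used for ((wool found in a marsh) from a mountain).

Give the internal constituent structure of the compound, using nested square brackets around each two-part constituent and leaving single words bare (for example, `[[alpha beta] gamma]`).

[[mountain [marsh wool]] boat]

Overall it is a kind of boat; the modifier is "mountain marsh wool".
Inside "mountain marsh wool": head "wool" (specifically "marsh wool"), modifier "mountain".
Inside "marsh wool": head "wool", modifier "marsh".
Putting it together: [[mountain [marsh wool]] boat].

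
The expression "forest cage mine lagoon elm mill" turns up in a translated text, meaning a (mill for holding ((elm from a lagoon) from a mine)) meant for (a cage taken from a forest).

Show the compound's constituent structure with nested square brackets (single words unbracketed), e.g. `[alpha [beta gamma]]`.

[[forest cage] [[mine [lagoon elm]] mill]]

At the top level: head "mill" (specifically "mine lagoon elm mill"); modifier "forest cage".
Inside "forest cage": head "cage", modifier "forest".
Inside "mine lagoon elm mill": head "mill", modifier "mine lagoon elm".
Inside "mine lagoon elm": head "elm" (specifically "lagoon elm"), modifier "mine".
Inside "lagoon elm": head "elm", modifier "lagoon".
Putting it together: [[forest cage] [[mine [lagoon elm]] mill]].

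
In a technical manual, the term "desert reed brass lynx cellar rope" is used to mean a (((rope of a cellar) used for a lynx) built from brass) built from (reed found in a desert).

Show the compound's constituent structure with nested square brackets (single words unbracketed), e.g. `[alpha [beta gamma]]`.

[[desert reed] [brass [lynx [cellar rope]]]]

At the top level: head "rope" (specifically "brass lynx cellar rope"); modifier "desert reed".
Inside "desert reed": head "reed", modifier "desert".
Inside "brass lynx cellar rope": head "rope" (specifically "lynx cellar rope"), modifier "brass".
Inside "lynx cellar rope": head "rope" (specifically "cellar rope"), modifier "lynx".
Inside "cellar rope": head "rope", modifier "cellar".
Putting it together: [[desert reed] [brass [lynx [cellar rope]]]].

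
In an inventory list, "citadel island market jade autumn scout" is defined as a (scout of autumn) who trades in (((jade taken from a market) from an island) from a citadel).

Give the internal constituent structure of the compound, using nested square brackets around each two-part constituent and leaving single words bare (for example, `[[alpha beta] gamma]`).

The outermost head in the paraphrase is "scout" (specifically "autumn scout"), modified by "citadel island market jade".
Inside "citadel island market jade": head "jade" (specifically "island market jade"), modifier "citadel".
Inside "island market jade": head "jade" (specifically "market jade"), modifier "island".
Inside "market jade": head "jade", modifier "market".
Inside "autumn scout": head "scout", modifier "autumn".
Putting it together: [[citadel [island [market jade]]] [autumn scout]].

[[citadel [island [market jade]]] [autumn scout]]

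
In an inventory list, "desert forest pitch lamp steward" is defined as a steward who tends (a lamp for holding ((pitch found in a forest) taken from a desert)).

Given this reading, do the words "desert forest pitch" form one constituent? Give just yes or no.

The paraphrase groups the words so that "desert forest pitch" is one unit: it corresponds to a single parenthesized sub-phrase.
The full structure is [[[desert [forest pitch]] lamp] steward], in which [desert forest pitch] is a constituent.

yes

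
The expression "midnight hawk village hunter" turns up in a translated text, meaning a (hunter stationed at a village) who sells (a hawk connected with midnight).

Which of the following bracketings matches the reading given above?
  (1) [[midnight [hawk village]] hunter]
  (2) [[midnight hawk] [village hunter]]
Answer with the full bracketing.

[[midnight hawk] [village hunter]]

The paraphrase's head is the "hunter" part ("village hunter"); its modifier is "midnight hawk".
That top-level split, carried through the inner groups, gives [[midnight hawk] [village hunter]].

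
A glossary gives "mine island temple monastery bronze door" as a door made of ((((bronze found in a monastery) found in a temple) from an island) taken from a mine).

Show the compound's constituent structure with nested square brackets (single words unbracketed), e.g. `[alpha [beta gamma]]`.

[[mine [island [temple [monastery bronze]]]] door]

The outermost head in the paraphrase is "door", modified by "mine island temple monastery bronze".
Within "mine island temple monastery bronze", the head is "bronze" (specifically "island temple monastery bronze") and the modifier is "mine".
Within "island temple monastery bronze", the head is "bronze" (specifically "temple monastery bronze") and the modifier is "island".
Within "temple monastery bronze", the head is "bronze" (specifically "monastery bronze") and the modifier is "temple".
Within "monastery bronze", the head is "bronze" and the modifier is "monastery".
So the structure is [[mine [island [temple [monastery bronze]]]] door].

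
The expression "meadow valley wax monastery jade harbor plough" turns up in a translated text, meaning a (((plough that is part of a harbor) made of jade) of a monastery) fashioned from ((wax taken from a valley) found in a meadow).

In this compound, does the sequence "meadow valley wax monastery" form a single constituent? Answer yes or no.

no

The top-level split is [meadow valley wax] [monastery jade harbor plough]; the full structure is [[meadow [valley wax]] [monastery [jade [harbor plough]]]].
"meadow valley wax monastery" straddles a constituent boundary, so it is not a single unit.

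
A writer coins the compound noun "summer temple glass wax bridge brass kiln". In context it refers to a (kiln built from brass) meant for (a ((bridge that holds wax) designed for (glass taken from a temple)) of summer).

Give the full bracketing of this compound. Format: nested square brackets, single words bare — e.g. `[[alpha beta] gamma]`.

Overall it is a kind of kiln (specifically "brass kiln"); the modifier is "summer temple glass wax bridge".
Within "summer temple glass wax bridge", the head is "bridge" (specifically "temple glass wax bridge") and the modifier is "summer".
Within "temple glass wax bridge", the head is "bridge" (specifically "wax bridge") and the modifier is "temple glass".
Within "temple glass", the head is "glass" and the modifier is "temple".
Within "wax bridge", the head is "bridge" and the modifier is "wax".
Within "brass kiln", the head is "kiln" and the modifier is "brass".
Assembled: [[summer [[temple glass] [wax bridge]]] [brass kiln]].

[[summer [[temple glass] [wax bridge]]] [brass kiln]]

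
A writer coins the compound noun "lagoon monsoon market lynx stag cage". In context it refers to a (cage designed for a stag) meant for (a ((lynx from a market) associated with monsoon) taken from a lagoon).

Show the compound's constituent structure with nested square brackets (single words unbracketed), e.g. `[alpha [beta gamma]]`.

[[lagoon [monsoon [market lynx]]] [stag cage]]

Overall it is a kind of cage (specifically "stag cage"); the modifier is "lagoon monsoon market lynx".
"lagoon monsoon market lynx" → head "lynx" (specifically "monsoon market lynx"), modifier "lagoon".
"monsoon market lynx" → head "lynx" (specifically "market lynx"), modifier "monsoon".
"market lynx" → head "lynx", modifier "market".
"stag cage" → head "cage", modifier "stag".
So the structure is [[lagoon [monsoon [market lynx]]] [stag cage]].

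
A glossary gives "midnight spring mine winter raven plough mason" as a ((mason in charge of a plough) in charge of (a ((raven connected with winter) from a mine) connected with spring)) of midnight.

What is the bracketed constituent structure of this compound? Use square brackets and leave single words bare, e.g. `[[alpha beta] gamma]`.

Whole compound: head "mason" (specifically "spring mine winter raven plough mason"), modifier "midnight".
Inside "spring mine winter raven plough mason": head "mason" (specifically "plough mason"), modifier "spring mine winter raven".
Inside "spring mine winter raven": head "raven" (specifically "mine winter raven"), modifier "spring".
Inside "mine winter raven": head "raven" (specifically "winter raven"), modifier "mine".
Inside "winter raven": head "raven", modifier "winter".
Inside "plough mason": head "mason", modifier "plough".
Putting it together: [midnight [[spring [mine [winter raven]]] [plough mason]]].

[midnight [[spring [mine [winter raven]]] [plough mason]]]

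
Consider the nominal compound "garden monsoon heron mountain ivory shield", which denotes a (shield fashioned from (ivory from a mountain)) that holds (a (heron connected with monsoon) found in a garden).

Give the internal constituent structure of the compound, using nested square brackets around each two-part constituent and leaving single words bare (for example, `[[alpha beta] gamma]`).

[[garden [monsoon heron]] [[mountain ivory] shield]]

The outermost head in the paraphrase is "shield" (specifically "mountain ivory shield"), modified by "garden monsoon heron".
"garden monsoon heron" → head "heron" (specifically "monsoon heron"), modifier "garden".
"monsoon heron" → head "heron", modifier "monsoon".
"mountain ivory shield" → head "shield", modifier "mountain ivory".
"mountain ivory" → head "ivory", modifier "mountain".
Assembled: [[garden [monsoon heron]] [[mountain ivory] shield]].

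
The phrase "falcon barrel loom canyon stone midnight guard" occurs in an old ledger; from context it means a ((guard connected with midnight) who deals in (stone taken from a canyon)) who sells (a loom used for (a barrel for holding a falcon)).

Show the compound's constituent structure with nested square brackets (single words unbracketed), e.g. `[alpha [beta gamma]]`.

At the top level: head "guard" (specifically "canyon stone midnight guard"); modifier "falcon barrel loom".
Inside "falcon barrel loom": head "loom", modifier "falcon barrel".
Inside "falcon barrel": head "barrel", modifier "falcon".
Inside "canyon stone midnight guard": head "guard" (specifically "midnight guard"), modifier "canyon stone".
Inside "canyon stone": head "stone", modifier "canyon".
Inside "midnight guard": head "guard", modifier "midnight".
Assembled: [[[falcon barrel] loom] [[canyon stone] [midnight guard]]].

[[[falcon barrel] loom] [[canyon stone] [midnight guard]]]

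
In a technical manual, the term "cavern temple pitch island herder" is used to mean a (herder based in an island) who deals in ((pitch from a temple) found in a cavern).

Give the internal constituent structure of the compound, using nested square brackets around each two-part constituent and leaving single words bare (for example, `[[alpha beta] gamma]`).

Whole compound: head "herder" (specifically "island herder"), modifier "cavern temple pitch".
Inside "cavern temple pitch": head "pitch" (specifically "temple pitch"), modifier "cavern".
Inside "temple pitch": head "pitch", modifier "temple".
Inside "island herder": head "herder", modifier "island".
Assembled: [[cavern [temple pitch]] [island herder]].

[[cavern [temple pitch]] [island herder]]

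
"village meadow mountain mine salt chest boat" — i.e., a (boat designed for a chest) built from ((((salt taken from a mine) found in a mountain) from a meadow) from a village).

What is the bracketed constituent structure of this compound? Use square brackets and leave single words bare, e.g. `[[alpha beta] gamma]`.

[[village [meadow [mountain [mine salt]]]] [chest boat]]

At the top level: head "boat" (specifically "chest boat"); modifier "village meadow mountain mine salt".
Within "village meadow mountain mine salt", the head is "salt" (specifically "meadow mountain mine salt") and the modifier is "village".
Within "meadow mountain mine salt", the head is "salt" (specifically "mountain mine salt") and the modifier is "meadow".
Within "mountain mine salt", the head is "salt" (specifically "mine salt") and the modifier is "mountain".
Within "mine salt", the head is "salt" and the modifier is "mine".
Within "chest boat", the head is "boat" and the modifier is "chest".
So the structure is [[village [meadow [mountain [mine salt]]]] [chest boat]].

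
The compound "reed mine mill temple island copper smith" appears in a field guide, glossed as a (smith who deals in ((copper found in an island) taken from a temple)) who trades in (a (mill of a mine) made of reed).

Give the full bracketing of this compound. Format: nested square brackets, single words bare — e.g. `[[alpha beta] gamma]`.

At the top level: head "smith" (specifically "temple island copper smith"); modifier "reed mine mill".
Inside "reed mine mill": head "mill" (specifically "mine mill"), modifier "reed".
Inside "mine mill": head "mill", modifier "mine".
Inside "temple island copper smith": head "smith", modifier "temple island copper".
Inside "temple island copper": head "copper" (specifically "island copper"), modifier "temple".
Inside "island copper": head "copper", modifier "island".
So the structure is [[reed [mine mill]] [[temple [island copper]] smith]].

[[reed [mine mill]] [[temple [island copper]] smith]]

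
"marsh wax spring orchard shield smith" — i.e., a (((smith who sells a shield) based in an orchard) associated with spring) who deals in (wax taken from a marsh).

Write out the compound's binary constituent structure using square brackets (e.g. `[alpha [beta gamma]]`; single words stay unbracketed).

[[marsh wax] [spring [orchard [shield smith]]]]

Whole compound: head "smith" (specifically "spring orchard shield smith"), modifier "marsh wax".
"marsh wax" → head "wax", modifier "marsh".
"spring orchard shield smith" → head "smith" (specifically "orchard shield smith"), modifier "spring".
"orchard shield smith" → head "smith" (specifically "shield smith"), modifier "orchard".
"shield smith" → head "smith", modifier "shield".
Assembled: [[marsh wax] [spring [orchard [shield smith]]]].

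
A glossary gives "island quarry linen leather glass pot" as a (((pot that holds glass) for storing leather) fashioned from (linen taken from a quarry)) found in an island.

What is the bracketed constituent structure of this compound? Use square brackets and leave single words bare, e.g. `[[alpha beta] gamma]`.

[island [[quarry linen] [leather [glass pot]]]]

The outermost head in the paraphrase is "pot" (specifically "quarry linen leather glass pot"), modified by "island".
Within "quarry linen leather glass pot", the head is "pot" (specifically "leather glass pot") and the modifier is "quarry linen".
Within "quarry linen", the head is "linen" and the modifier is "quarry".
Within "leather glass pot", the head is "pot" (specifically "glass pot") and the modifier is "leather".
Within "glass pot", the head is "pot" and the modifier is "glass".
Putting it together: [island [[quarry linen] [leather [glass pot]]]].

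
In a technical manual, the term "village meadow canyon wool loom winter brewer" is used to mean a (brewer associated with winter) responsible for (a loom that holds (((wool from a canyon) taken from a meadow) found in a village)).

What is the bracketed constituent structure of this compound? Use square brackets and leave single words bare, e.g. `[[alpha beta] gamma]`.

[[[village [meadow [canyon wool]]] loom] [winter brewer]]

At the top level: head "brewer" (specifically "winter brewer"); modifier "village meadow canyon wool loom".
Within "village meadow canyon wool loom", the head is "loom" and the modifier is "village meadow canyon wool".
Within "village meadow canyon wool", the head is "wool" (specifically "meadow canyon wool") and the modifier is "village".
Within "meadow canyon wool", the head is "wool" (specifically "canyon wool") and the modifier is "meadow".
Within "canyon wool", the head is "wool" and the modifier is "canyon".
Within "winter brewer", the head is "brewer" and the modifier is "winter".
Putting it together: [[[village [meadow [canyon wool]]] loom] [winter brewer]].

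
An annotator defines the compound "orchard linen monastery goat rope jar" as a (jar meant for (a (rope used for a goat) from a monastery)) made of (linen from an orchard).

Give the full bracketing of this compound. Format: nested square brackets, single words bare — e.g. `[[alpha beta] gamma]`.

[[orchard linen] [[monastery [goat rope]] jar]]

Overall it is a kind of jar (specifically "monastery goat rope jar"); the modifier is "orchard linen".
Within "orchard linen", the head is "linen" and the modifier is "orchard".
Within "monastery goat rope jar", the head is "jar" and the modifier is "monastery goat rope".
Within "monastery goat rope", the head is "rope" (specifically "goat rope") and the modifier is "monastery".
Within "goat rope", the head is "rope" and the modifier is "goat".
Putting it together: [[orchard linen] [[monastery [goat rope]] jar]].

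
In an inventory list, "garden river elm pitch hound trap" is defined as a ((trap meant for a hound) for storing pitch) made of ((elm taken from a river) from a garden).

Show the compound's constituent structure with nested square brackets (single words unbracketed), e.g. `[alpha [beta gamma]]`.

[[garden [river elm]] [pitch [hound trap]]]

Whole compound: head "trap" (specifically "pitch hound trap"), modifier "garden river elm".
Inside "garden river elm": head "elm" (specifically "river elm"), modifier "garden".
Inside "river elm": head "elm", modifier "river".
Inside "pitch hound trap": head "trap" (specifically "hound trap"), modifier "pitch".
Inside "hound trap": head "trap", modifier "hound".
Putting it together: [[garden [river elm]] [pitch [hound trap]]].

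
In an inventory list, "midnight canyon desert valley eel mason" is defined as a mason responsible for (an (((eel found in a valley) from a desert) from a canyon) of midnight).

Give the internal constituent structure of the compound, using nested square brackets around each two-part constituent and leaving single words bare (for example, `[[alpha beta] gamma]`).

[[midnight [canyon [desert [valley eel]]]] mason]

Whole compound: head "mason", modifier "midnight canyon desert valley eel".
Inside "midnight canyon desert valley eel": head "eel" (specifically "canyon desert valley eel"), modifier "midnight".
Inside "canyon desert valley eel": head "eel" (specifically "desert valley eel"), modifier "canyon".
Inside "desert valley eel": head "eel" (specifically "valley eel"), modifier "desert".
Inside "valley eel": head "eel", modifier "valley".
So the structure is [[midnight [canyon [desert [valley eel]]]] mason].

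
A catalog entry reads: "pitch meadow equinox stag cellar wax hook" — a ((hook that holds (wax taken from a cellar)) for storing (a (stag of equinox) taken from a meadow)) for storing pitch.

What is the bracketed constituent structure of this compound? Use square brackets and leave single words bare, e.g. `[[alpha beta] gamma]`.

[pitch [[meadow [equinox stag]] [[cellar wax] hook]]]

Whole compound: head "hook" (specifically "meadow equinox stag cellar wax hook"), modifier "pitch".
"meadow equinox stag cellar wax hook" → head "hook" (specifically "cellar wax hook"), modifier "meadow equinox stag".
"meadow equinox stag" → head "stag" (specifically "equinox stag"), modifier "meadow".
"equinox stag" → head "stag", modifier "equinox".
"cellar wax hook" → head "hook", modifier "cellar wax".
"cellar wax" → head "wax", modifier "cellar".
So the structure is [pitch [[meadow [equinox stag]] [[cellar wax] hook]]].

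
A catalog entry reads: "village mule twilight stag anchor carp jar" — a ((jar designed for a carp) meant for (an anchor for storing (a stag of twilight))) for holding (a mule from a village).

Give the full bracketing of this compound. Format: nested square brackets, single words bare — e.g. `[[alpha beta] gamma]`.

At the top level: head "jar" (specifically "twilight stag anchor carp jar"); modifier "village mule".
Inside "village mule": head "mule", modifier "village".
Inside "twilight stag anchor carp jar": head "jar" (specifically "carp jar"), modifier "twilight stag anchor".
Inside "twilight stag anchor": head "anchor", modifier "twilight stag".
Inside "twilight stag": head "stag", modifier "twilight".
Inside "carp jar": head "jar", modifier "carp".
So the structure is [[village mule] [[[twilight stag] anchor] [carp jar]]].

[[village mule] [[[twilight stag] anchor] [carp jar]]]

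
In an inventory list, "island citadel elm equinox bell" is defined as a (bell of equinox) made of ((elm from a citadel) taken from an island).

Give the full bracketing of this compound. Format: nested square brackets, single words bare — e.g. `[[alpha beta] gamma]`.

At the top level: head "bell" (specifically "equinox bell"); modifier "island citadel elm".
"island citadel elm" → head "elm" (specifically "citadel elm"), modifier "island".
"citadel elm" → head "elm", modifier "citadel".
"equinox bell" → head "bell", modifier "equinox".
So the structure is [[island [citadel elm]] [equinox bell]].

[[island [citadel elm]] [equinox bell]]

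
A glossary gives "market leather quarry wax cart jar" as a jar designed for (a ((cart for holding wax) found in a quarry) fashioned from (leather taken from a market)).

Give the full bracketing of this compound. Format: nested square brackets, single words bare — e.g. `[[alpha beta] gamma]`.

The outermost head in the paraphrase is "jar", modified by "market leather quarry wax cart".
"market leather quarry wax cart" → head "cart" (specifically "quarry wax cart"), modifier "market leather".
"market leather" → head "leather", modifier "market".
"quarry wax cart" → head "cart" (specifically "wax cart"), modifier "quarry".
"wax cart" → head "cart", modifier "wax".
So the structure is [[[market leather] [quarry [wax cart]]] jar].

[[[market leather] [quarry [wax cart]]] jar]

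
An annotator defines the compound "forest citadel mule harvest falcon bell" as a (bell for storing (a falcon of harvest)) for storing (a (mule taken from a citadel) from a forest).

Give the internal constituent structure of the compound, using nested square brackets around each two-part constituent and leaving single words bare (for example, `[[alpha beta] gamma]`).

[[forest [citadel mule]] [[harvest falcon] bell]]

At the top level: head "bell" (specifically "harvest falcon bell"); modifier "forest citadel mule".
"forest citadel mule" → head "mule" (specifically "citadel mule"), modifier "forest".
"citadel mule" → head "mule", modifier "citadel".
"harvest falcon bell" → head "bell", modifier "harvest falcon".
"harvest falcon" → head "falcon", modifier "harvest".
So the structure is [[forest [citadel mule]] [[harvest falcon] bell]].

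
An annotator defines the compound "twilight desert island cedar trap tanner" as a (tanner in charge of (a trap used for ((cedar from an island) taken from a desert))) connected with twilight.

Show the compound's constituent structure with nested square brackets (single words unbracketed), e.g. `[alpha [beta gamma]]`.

[twilight [[[desert [island cedar]] trap] tanner]]

Whole compound: head "tanner" (specifically "desert island cedar trap tanner"), modifier "twilight".
Within "desert island cedar trap tanner", the head is "tanner" and the modifier is "desert island cedar trap".
Within "desert island cedar trap", the head is "trap" and the modifier is "desert island cedar".
Within "desert island cedar", the head is "cedar" (specifically "island cedar") and the modifier is "desert".
Within "island cedar", the head is "cedar" and the modifier is "island".
Putting it together: [twilight [[[desert [island cedar]] trap] tanner]].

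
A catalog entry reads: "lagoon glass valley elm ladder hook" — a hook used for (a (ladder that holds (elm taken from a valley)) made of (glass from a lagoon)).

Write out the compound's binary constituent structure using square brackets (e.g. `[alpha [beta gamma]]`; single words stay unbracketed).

The outermost head in the paraphrase is "hook", modified by "lagoon glass valley elm ladder".
Inside "lagoon glass valley elm ladder": head "ladder" (specifically "valley elm ladder"), modifier "lagoon glass".
Inside "lagoon glass": head "glass", modifier "lagoon".
Inside "valley elm ladder": head "ladder", modifier "valley elm".
Inside "valley elm": head "elm", modifier "valley".
Putting it together: [[[lagoon glass] [[valley elm] ladder]] hook].

[[[lagoon glass] [[valley elm] ladder]] hook]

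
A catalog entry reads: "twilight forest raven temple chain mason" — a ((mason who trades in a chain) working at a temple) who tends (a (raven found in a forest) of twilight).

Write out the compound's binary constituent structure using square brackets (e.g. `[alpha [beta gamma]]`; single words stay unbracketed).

[[twilight [forest raven]] [temple [chain mason]]]

Whole compound: head "mason" (specifically "temple chain mason"), modifier "twilight forest raven".
"twilight forest raven" → head "raven" (specifically "forest raven"), modifier "twilight".
"forest raven" → head "raven", modifier "forest".
"temple chain mason" → head "mason" (specifically "chain mason"), modifier "temple".
"chain mason" → head "mason", modifier "chain".
Putting it together: [[twilight [forest raven]] [temple [chain mason]]].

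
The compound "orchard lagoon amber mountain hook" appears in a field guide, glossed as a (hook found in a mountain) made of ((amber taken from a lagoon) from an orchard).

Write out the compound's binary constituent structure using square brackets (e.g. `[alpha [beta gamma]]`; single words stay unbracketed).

The outermost head in the paraphrase is "hook" (specifically "mountain hook"), modified by "orchard lagoon amber".
"orchard lagoon amber" → head "amber" (specifically "lagoon amber"), modifier "orchard".
"lagoon amber" → head "amber", modifier "lagoon".
"mountain hook" → head "hook", modifier "mountain".
So the structure is [[orchard [lagoon amber]] [mountain hook]].

[[orchard [lagoon amber]] [mountain hook]]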